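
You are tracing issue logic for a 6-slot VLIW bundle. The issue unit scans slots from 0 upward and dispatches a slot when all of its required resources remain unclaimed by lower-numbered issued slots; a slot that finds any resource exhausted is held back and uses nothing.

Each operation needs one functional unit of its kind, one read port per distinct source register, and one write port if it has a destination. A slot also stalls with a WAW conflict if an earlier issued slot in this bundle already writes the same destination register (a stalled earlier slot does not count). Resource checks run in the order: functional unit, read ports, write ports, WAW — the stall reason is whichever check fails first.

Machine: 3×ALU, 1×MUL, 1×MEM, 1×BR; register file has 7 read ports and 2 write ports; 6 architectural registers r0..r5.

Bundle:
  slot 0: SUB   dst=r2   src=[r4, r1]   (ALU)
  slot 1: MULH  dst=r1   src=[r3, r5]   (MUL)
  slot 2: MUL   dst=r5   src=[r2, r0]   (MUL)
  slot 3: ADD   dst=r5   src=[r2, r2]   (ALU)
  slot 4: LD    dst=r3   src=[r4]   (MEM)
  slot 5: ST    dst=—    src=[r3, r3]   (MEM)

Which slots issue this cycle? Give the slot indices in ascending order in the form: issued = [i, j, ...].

issued = [0, 1, 5]

  0. ALU→r2 ⇒ go  {2A/1Mu/1Ld/1B | 5r 1w}
  1. MUL→r1 ⇒ go  {2A/0Mu/1Ld/1B | 3r 0w}
  2. MUL→r5 ⇒ no(FU)  {2A/0Mu/1Ld/1B | 3r 0w}
  3. ALU→r5 ⇒ no(WR_PORT)  {2A/0Mu/1Ld/1B | 3r 0w}
  4. MEM→r3 ⇒ no(WR_PORT)  {2A/0Mu/1Ld/1B | 3r 0w}
  5. MEM ⇒ go  {2A/0Mu/0Ld/1B | 2r 0w}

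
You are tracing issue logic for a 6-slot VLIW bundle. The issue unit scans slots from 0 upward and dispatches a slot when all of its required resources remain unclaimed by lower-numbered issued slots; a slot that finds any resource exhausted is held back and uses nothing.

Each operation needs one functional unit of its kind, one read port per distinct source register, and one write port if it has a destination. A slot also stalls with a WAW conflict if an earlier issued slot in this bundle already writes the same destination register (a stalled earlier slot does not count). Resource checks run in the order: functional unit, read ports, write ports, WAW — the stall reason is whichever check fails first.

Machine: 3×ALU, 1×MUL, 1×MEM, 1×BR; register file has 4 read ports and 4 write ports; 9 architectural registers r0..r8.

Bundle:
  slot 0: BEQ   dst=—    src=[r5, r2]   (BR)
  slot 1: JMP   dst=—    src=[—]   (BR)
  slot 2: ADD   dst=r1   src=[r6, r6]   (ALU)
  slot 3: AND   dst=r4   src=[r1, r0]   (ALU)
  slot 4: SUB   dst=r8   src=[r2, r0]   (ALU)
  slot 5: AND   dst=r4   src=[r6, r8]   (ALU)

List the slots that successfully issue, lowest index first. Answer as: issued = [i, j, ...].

(0) want 1×BR +2rd +0wr — yes → AL3|MU1|ME1|BR0|rd2|wr4
(1) want 1×BR +0rd +0wr — FU → AL3|MU1|ME1|BR0|rd2|wr4
(2) want 1×ALU +1rd +1wr — yes → AL2|MU1|ME1|BR0|rd1|wr3
(3) want 1×ALU +2rd +1wr — RD_PORT → AL2|MU1|ME1|BR0|rd1|wr3
(4) want 1×ALU +2rd +1wr — RD_PORT → AL2|MU1|ME1|BR0|rd1|wr3
(5) want 1×ALU +2rd +1wr — RD_PORT → AL2|MU1|ME1|BR0|rd1|wr3

issued = [0, 2]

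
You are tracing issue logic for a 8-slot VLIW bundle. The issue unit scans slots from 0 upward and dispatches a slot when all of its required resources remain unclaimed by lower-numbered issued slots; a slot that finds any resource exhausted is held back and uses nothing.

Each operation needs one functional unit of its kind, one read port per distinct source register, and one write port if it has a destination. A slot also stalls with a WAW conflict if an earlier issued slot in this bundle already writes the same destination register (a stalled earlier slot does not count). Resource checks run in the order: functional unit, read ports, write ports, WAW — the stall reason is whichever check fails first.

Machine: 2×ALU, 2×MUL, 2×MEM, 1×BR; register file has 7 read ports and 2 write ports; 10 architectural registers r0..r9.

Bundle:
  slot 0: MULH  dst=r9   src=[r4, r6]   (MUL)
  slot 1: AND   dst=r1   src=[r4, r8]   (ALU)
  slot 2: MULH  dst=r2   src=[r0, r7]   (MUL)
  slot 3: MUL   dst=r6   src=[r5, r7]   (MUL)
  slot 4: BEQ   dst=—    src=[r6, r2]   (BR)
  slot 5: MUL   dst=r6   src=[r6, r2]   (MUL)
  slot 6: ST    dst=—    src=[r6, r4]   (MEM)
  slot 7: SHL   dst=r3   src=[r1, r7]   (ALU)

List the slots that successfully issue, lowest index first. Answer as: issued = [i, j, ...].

issued = [0, 1, 4]

(0) want 1×MUL +2rd +1wr — yes → AL2|MU1|ME2|BR1|rd5|wr1
(1) want 1×ALU +2rd +1wr — yes → AL1|MU1|ME2|BR1|rd3|wr0
(2) want 1×MUL +2rd +1wr — WR_PORT → AL1|MU1|ME2|BR1|rd3|wr0
(3) want 1×MUL +2rd +1wr — WR_PORT → AL1|MU1|ME2|BR1|rd3|wr0
(4) want 1×BR +2rd +0wr — yes → AL1|MU1|ME2|BR0|rd1|wr0
(5) want 1×MUL +2rd +1wr — RD_PORT → AL1|MU1|ME2|BR0|rd1|wr0
(6) want 1×MEM +2rd +0wr — RD_PORT → AL1|MU1|ME2|BR0|rd1|wr0
(7) want 1×ALU +2rd +1wr — RD_PORT → AL1|MU1|ME2|BR0|rd1|wr0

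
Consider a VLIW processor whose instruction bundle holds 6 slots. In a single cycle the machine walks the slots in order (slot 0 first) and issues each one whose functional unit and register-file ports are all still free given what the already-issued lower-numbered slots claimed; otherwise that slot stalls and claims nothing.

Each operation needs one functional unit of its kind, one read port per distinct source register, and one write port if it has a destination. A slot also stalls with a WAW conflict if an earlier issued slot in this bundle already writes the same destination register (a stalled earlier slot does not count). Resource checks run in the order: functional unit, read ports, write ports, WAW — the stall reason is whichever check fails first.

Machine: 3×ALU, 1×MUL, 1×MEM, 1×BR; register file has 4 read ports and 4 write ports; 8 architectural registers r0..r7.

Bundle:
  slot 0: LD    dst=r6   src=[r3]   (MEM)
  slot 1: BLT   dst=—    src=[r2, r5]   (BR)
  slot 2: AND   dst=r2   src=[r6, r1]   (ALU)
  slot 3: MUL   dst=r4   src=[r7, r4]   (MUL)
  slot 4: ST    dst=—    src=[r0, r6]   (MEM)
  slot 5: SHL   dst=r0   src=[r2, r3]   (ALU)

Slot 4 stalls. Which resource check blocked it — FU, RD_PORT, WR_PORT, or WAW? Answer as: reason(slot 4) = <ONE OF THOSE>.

reason(slot 4) = FU

  0. MEM→r6 ⇒ go  {3A/1Mu/0Ld/1B | 3r 3w}
  1. BR ⇒ go  {3A/1Mu/0Ld/0B | 1r 3w}
  2. ALU→r2 ⇒ no(RD_PORT)  {3A/1Mu/0Ld/0B | 1r 3w}
  3. MUL→r4 ⇒ no(RD_PORT)  {3A/1Mu/0Ld/0B | 1r 3w}
  4. MEM ⇒ no(FU)  {3A/1Mu/0Ld/0B | 1r 3w}
  5. ALU→r0 ⇒ no(RD_PORT)  {3A/1Mu/0Ld/0B | 1r 3w}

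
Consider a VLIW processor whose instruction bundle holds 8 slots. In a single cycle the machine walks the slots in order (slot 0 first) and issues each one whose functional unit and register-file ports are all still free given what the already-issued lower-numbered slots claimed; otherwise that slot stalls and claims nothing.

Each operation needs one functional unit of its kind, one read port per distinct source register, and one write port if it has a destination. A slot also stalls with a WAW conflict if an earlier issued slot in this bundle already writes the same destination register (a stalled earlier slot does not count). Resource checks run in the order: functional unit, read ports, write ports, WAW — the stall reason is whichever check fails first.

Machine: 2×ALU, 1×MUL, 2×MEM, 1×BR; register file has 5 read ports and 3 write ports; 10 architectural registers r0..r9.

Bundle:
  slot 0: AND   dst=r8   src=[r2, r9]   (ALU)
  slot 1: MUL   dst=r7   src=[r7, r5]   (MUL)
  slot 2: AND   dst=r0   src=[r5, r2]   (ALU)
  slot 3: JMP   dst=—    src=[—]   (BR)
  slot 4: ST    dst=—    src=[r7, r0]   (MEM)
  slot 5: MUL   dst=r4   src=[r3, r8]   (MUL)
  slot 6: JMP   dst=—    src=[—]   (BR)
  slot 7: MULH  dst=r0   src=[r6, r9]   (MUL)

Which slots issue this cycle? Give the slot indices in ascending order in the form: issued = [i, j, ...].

[0] ALU needs rd=2 wr=1: ok; after: ALU=1 MUL=1 MEM=2 BR=1, R=3, W=2
[1] MUL needs rd=2 wr=1: ok; after: ALU=1 MUL=0 MEM=2 BR=1, R=1, W=1
[2] ALU needs rd=2 wr=1: RD_PORT; after: ALU=1 MUL=0 MEM=2 BR=1, R=1, W=1
[3] BR needs rd=0 wr=0: ok; after: ALU=1 MUL=0 MEM=2 BR=0, R=1, W=1
[4] MEM needs rd=2 wr=0: RD_PORT; after: ALU=1 MUL=0 MEM=2 BR=0, R=1, W=1
[5] MUL needs rd=2 wr=1: FU; after: ALU=1 MUL=0 MEM=2 BR=0, R=1, W=1
[6] BR needs rd=0 wr=0: FU; after: ALU=1 MUL=0 MEM=2 BR=0, R=1, W=1
[7] MUL needs rd=2 wr=1: FU; after: ALU=1 MUL=0 MEM=2 BR=0, R=1, W=1

issued = [0, 1, 3]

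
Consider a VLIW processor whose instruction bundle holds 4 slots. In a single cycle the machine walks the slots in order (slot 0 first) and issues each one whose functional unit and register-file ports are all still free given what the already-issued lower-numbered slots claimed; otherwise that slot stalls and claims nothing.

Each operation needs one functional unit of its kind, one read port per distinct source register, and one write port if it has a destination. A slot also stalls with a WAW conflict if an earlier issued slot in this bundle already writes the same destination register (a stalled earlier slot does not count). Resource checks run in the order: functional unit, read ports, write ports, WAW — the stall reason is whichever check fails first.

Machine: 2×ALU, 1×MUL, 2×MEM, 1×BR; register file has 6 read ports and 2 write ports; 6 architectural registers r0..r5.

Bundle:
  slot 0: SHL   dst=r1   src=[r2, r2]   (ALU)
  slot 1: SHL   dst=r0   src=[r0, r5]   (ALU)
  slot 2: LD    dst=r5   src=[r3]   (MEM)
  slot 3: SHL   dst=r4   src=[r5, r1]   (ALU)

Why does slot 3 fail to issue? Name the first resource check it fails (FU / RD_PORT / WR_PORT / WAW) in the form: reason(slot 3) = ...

(0) want 1×ALU +1rd +1wr — yes → AL1|MU1|ME2|BR1|rd5|wr1
(1) want 1×ALU +2rd +1wr — yes → AL0|MU1|ME2|BR1|rd3|wr0
(2) want 1×MEM +1rd +1wr — WR_PORT → AL0|MU1|ME2|BR1|rd3|wr0
(3) want 1×ALU +2rd +1wr — FU → AL0|MU1|ME2|BR1|rd3|wr0

reason(slot 3) = FU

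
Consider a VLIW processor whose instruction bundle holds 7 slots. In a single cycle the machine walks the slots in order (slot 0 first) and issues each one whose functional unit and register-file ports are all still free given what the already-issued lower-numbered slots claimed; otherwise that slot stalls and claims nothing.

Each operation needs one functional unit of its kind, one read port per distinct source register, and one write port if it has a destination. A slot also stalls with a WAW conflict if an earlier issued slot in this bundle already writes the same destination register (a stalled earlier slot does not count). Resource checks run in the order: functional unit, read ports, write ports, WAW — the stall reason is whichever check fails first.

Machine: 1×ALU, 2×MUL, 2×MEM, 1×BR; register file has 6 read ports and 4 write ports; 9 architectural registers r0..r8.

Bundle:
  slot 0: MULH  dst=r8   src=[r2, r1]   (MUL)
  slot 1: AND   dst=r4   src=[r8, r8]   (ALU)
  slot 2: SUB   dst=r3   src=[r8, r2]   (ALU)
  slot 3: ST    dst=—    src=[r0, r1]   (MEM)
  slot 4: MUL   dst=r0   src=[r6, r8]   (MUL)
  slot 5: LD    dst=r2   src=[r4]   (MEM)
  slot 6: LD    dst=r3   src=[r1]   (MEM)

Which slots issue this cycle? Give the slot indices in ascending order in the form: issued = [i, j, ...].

[0] MUL needs rd=2 wr=1: ok; after: ALU=1 MUL=1 MEM=2 BR=1, R=4, W=3
[1] ALU needs rd=1 wr=1: ok; after: ALU=0 MUL=1 MEM=2 BR=1, R=3, W=2
[2] ALU needs rd=2 wr=1: FU; after: ALU=0 MUL=1 MEM=2 BR=1, R=3, W=2
[3] MEM needs rd=2 wr=0: ok; after: ALU=0 MUL=1 MEM=1 BR=1, R=1, W=2
[4] MUL needs rd=2 wr=1: RD_PORT; after: ALU=0 MUL=1 MEM=1 BR=1, R=1, W=2
[5] MEM needs rd=1 wr=1: ok; after: ALU=0 MUL=1 MEM=0 BR=1, R=0, W=1
[6] MEM needs rd=1 wr=1: FU; after: ALU=0 MUL=1 MEM=0 BR=1, R=0, W=1

issued = [0, 1, 3, 5]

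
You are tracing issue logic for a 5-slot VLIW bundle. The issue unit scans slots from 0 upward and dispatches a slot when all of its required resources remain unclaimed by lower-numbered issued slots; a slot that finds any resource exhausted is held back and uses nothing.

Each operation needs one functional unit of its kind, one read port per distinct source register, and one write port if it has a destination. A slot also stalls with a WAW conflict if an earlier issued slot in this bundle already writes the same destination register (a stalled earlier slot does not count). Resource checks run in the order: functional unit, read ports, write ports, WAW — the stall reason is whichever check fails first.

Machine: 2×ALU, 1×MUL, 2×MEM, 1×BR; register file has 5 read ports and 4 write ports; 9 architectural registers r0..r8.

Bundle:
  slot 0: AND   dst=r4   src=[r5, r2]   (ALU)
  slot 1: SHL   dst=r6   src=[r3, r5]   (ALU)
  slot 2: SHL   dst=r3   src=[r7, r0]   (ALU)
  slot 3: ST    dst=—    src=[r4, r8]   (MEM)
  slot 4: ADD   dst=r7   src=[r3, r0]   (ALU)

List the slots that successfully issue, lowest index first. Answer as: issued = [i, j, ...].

#0 ALU src=r5,r2 dispatched  <A:1 Mu:1 Ld:2 B:1 rd:3 wr:3>
#1 ALU src=r3,r5 dispatched  <A:0 Mu:1 Ld:2 B:1 rd:1 wr:2>
#2 ALU src=r7,r0 held:FU  <A:0 Mu:1 Ld:2 B:1 rd:1 wr:2>
#3 MEM src=r4,r8 held:RD_PORT  <A:0 Mu:1 Ld:2 B:1 rd:1 wr:2>
#4 ALU src=r3,r0 held:FU  <A:0 Mu:1 Ld:2 B:1 rd:1 wr:2>

issued = [0, 1]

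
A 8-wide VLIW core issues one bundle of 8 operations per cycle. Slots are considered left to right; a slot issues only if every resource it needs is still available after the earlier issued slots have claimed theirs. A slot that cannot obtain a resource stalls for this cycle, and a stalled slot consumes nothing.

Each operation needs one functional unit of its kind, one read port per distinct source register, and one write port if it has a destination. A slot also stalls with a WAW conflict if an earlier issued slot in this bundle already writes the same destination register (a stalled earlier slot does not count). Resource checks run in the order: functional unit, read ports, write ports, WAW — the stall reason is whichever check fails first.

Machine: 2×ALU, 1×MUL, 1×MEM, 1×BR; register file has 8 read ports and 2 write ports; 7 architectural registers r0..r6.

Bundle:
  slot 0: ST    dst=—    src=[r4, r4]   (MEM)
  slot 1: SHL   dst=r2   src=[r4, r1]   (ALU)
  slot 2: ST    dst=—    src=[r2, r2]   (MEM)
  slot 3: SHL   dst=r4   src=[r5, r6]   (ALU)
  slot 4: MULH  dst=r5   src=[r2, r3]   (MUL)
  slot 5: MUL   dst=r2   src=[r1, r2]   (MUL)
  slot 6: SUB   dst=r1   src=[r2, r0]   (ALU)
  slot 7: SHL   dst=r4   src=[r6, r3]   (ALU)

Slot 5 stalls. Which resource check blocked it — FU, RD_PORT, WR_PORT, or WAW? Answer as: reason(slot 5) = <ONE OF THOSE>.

  0. MEM ⇒ go  {2A/1Mu/0Ld/1B | 7r 2w}
  1. ALU→r2 ⇒ go  {1A/1Mu/0Ld/1B | 5r 1w}
  2. MEM ⇒ no(FU)  {1A/1Mu/0Ld/1B | 5r 1w}
  3. ALU→r4 ⇒ go  {0A/1Mu/0Ld/1B | 3r 0w}
  4. MUL→r5 ⇒ no(WR_PORT)  {0A/1Mu/0Ld/1B | 3r 0w}
  5. MUL→r2 ⇒ no(WR_PORT)  {0A/1Mu/0Ld/1B | 3r 0w}
  6. ALU→r1 ⇒ no(FU)  {0A/1Mu/0Ld/1B | 3r 0w}
  7. ALU→r4 ⇒ no(FU)  {0A/1Mu/0Ld/1B | 3r 0w}

reason(slot 5) = WR_PORT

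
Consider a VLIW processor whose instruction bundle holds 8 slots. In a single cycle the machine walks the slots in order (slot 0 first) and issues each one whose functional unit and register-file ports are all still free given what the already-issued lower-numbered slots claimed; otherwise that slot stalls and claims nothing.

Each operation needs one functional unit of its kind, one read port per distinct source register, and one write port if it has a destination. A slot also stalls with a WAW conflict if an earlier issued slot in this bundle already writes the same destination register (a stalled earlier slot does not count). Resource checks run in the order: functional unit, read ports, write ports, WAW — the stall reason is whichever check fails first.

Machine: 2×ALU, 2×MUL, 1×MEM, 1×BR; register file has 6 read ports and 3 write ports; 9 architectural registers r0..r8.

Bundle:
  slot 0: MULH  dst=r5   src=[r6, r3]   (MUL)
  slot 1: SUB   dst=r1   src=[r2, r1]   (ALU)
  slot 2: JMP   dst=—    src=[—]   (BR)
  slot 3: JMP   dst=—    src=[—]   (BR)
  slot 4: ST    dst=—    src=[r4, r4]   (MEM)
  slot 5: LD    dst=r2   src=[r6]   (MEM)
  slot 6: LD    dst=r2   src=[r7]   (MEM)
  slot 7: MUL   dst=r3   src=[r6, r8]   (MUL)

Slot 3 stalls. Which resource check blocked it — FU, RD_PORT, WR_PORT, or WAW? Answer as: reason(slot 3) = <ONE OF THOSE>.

reason(slot 3) = FU

#0 MUL src=r6,r3 dispatched  <A:2 Mu:1 Ld:1 B:1 rd:4 wr:2>
#1 ALU src=r2,r1 dispatched  <A:1 Mu:1 Ld:1 B:1 rd:2 wr:1>
#2 BR src=- dispatched  <A:1 Mu:1 Ld:1 B:0 rd:2 wr:1>
#3 BR src=- held:FU  <A:1 Mu:1 Ld:1 B:0 rd:2 wr:1>
#4 MEM src=r4,r4 dispatched  <A:1 Mu:1 Ld:0 B:0 rd:1 wr:1>
#5 MEM src=r6 held:FU  <A:1 Mu:1 Ld:0 B:0 rd:1 wr:1>
#6 MEM src=r7 held:FU  <A:1 Mu:1 Ld:0 B:0 rd:1 wr:1>
#7 MUL src=r6,r8 held:RD_PORT  <A:1 Mu:1 Ld:0 B:0 rd:1 wr:1>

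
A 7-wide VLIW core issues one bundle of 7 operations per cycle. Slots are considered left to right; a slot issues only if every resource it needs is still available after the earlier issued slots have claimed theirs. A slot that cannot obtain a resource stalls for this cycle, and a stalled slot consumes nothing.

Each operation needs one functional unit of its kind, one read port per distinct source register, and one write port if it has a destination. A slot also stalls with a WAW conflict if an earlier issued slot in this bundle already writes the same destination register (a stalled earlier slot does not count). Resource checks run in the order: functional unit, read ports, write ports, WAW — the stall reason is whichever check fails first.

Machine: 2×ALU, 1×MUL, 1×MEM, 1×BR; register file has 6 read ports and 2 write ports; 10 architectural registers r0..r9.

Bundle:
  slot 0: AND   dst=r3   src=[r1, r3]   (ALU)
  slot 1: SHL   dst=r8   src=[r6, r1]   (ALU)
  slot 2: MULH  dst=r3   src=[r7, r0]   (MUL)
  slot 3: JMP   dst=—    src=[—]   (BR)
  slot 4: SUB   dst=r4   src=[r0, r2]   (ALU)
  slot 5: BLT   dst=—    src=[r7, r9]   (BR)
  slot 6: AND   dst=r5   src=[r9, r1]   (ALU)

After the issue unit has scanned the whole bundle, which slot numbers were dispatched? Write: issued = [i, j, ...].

[0] ALU needs rd=2 wr=1: ok; after: ALU=1 MUL=1 MEM=1 BR=1, R=4, W=1
[1] ALU needs rd=2 wr=1: ok; after: ALU=0 MUL=1 MEM=1 BR=1, R=2, W=0
[2] MUL needs rd=2 wr=1: WR_PORT; after: ALU=0 MUL=1 MEM=1 BR=1, R=2, W=0
[3] BR needs rd=0 wr=0: ok; after: ALU=0 MUL=1 MEM=1 BR=0, R=2, W=0
[4] ALU needs rd=2 wr=1: FU; after: ALU=0 MUL=1 MEM=1 BR=0, R=2, W=0
[5] BR needs rd=2 wr=0: FU; after: ALU=0 MUL=1 MEM=1 BR=0, R=2, W=0
[6] ALU needs rd=2 wr=1: FU; after: ALU=0 MUL=1 MEM=1 BR=0, R=2, W=0

issued = [0, 1, 3]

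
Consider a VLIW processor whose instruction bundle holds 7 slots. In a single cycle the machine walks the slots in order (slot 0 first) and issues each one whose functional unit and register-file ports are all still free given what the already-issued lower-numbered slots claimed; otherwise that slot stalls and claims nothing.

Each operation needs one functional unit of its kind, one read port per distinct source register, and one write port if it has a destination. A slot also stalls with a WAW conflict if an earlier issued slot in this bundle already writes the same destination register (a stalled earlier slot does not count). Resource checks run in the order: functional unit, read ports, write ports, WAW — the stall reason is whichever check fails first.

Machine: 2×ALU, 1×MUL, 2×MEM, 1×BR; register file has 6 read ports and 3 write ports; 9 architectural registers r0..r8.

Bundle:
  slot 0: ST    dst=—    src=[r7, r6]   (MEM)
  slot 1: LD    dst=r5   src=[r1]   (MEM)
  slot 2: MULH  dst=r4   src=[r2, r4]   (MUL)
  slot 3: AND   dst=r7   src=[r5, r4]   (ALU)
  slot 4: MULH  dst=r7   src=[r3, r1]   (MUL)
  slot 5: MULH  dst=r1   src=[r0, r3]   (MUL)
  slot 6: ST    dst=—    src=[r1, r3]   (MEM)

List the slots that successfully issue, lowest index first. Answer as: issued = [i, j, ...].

#0 MEM src=r7,r6 dispatched  <A:2 Mu:1 Ld:1 B:1 rd:4 wr:3>
#1 MEM src=r1 dispatched  <A:2 Mu:1 Ld:0 B:1 rd:3 wr:2>
#2 MUL src=r2,r4 dispatched  <A:2 Mu:0 Ld:0 B:1 rd:1 wr:1>
#3 ALU src=r5,r4 held:RD_PORT  <A:2 Mu:0 Ld:0 B:1 rd:1 wr:1>
#4 MUL src=r3,r1 held:FU  <A:2 Mu:0 Ld:0 B:1 rd:1 wr:1>
#5 MUL src=r0,r3 held:FU  <A:2 Mu:0 Ld:0 B:1 rd:1 wr:1>
#6 MEM src=r1,r3 held:FU  <A:2 Mu:0 Ld:0 B:1 rd:1 wr:1>

issued = [0, 1, 2]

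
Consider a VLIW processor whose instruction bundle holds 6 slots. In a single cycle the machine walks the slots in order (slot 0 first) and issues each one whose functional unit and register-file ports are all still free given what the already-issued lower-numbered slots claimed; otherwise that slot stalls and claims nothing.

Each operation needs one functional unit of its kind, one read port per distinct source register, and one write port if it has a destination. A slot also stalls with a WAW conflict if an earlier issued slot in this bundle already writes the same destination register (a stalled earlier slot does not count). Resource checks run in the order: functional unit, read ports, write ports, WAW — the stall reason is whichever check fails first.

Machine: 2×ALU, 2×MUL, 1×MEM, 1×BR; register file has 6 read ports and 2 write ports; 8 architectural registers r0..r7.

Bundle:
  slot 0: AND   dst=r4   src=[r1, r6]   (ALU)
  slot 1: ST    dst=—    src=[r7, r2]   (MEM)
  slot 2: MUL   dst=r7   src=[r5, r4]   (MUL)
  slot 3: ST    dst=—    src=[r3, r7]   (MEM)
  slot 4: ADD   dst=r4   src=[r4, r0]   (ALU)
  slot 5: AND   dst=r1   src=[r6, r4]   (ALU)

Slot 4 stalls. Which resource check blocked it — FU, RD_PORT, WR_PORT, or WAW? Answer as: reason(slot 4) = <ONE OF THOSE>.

reason(slot 4) = RD_PORT

#0 ALU src=r1,r6 dispatched  <A:1 Mu:2 Ld:1 B:1 rd:4 wr:1>
#1 MEM src=r7,r2 dispatched  <A:1 Mu:2 Ld:0 B:1 rd:2 wr:1>
#2 MUL src=r5,r4 dispatched  <A:1 Mu:1 Ld:0 B:1 rd:0 wr:0>
#3 MEM src=r3,r7 held:FU  <A:1 Mu:1 Ld:0 B:1 rd:0 wr:0>
#4 ALU src=r4,r0 held:RD_PORT  <A:1 Mu:1 Ld:0 B:1 rd:0 wr:0>
#5 ALU src=r6,r4 held:RD_PORT  <A:1 Mu:1 Ld:0 B:1 rd:0 wr:0>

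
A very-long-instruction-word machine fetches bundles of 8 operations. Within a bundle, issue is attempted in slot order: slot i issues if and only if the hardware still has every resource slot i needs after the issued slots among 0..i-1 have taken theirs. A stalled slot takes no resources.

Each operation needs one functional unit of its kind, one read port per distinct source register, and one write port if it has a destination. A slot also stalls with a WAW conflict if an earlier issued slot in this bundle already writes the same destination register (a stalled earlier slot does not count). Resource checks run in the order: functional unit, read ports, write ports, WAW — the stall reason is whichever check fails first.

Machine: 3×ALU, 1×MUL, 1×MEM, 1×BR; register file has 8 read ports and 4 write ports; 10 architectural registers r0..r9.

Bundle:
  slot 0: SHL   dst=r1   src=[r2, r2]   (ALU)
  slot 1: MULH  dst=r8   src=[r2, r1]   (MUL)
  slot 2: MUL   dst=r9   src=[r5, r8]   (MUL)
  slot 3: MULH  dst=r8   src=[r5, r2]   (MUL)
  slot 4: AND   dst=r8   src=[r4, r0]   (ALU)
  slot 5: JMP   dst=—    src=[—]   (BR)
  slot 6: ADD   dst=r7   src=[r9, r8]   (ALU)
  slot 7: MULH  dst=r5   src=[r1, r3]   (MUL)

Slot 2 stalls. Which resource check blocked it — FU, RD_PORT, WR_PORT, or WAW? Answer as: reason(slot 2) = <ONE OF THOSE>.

#0 ALU src=r2,r2 dispatched  <A:2 Mu:1 Ld:1 B:1 rd:7 wr:3>
#1 MUL src=r2,r1 dispatched  <A:2 Mu:0 Ld:1 B:1 rd:5 wr:2>
#2 MUL src=r5,r8 held:FU  <A:2 Mu:0 Ld:1 B:1 rd:5 wr:2>
#3 MUL src=r5,r2 held:FU  <A:2 Mu:0 Ld:1 B:1 rd:5 wr:2>
#4 ALU src=r4,r0 held:WAW  <A:2 Mu:0 Ld:1 B:1 rd:5 wr:2>
#5 BR src=- dispatched  <A:2 Mu:0 Ld:1 B:0 rd:5 wr:2>
#6 ALU src=r9,r8 dispatched  <A:1 Mu:0 Ld:1 B:0 rd:3 wr:1>
#7 MUL src=r1,r3 held:FU  <A:1 Mu:0 Ld:1 B:0 rd:3 wr:1>

reason(slot 2) = FU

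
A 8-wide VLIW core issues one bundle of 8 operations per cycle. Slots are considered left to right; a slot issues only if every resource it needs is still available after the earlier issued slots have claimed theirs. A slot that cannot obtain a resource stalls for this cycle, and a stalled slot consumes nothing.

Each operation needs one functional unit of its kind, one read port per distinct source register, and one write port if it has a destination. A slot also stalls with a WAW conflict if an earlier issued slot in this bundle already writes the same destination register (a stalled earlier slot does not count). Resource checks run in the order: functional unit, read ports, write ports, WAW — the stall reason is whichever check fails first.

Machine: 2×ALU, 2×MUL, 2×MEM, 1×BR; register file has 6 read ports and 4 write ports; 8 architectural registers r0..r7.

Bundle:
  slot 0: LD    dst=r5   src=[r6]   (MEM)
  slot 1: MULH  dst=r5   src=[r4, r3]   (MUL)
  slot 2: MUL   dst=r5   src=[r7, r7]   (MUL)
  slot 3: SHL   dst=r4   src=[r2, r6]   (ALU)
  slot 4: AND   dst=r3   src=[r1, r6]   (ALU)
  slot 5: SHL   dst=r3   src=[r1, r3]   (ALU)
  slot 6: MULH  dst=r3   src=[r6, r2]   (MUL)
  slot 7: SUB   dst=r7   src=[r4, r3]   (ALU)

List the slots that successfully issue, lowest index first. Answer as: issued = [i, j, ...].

(0) want 1×MEM +1rd +1wr — yes → AL2|MU2|ME1|BR1|rd5|wr3
(1) want 1×MUL +2rd +1wr — WAW → AL2|MU2|ME1|BR1|rd5|wr3
(2) want 1×MUL +1rd +1wr — WAW → AL2|MU2|ME1|BR1|rd5|wr3
(3) want 1×ALU +2rd +1wr — yes → AL1|MU2|ME1|BR1|rd3|wr2
(4) want 1×ALU +2rd +1wr — yes → AL0|MU2|ME1|BR1|rd1|wr1
(5) want 1×ALU +2rd +1wr — FU → AL0|MU2|ME1|BR1|rd1|wr1
(6) want 1×MUL +2rd +1wr — RD_PORT → AL0|MU2|ME1|BR1|rd1|wr1
(7) want 1×ALU +2rd +1wr — FU → AL0|MU2|ME1|BR1|rd1|wr1

issued = [0, 3, 4]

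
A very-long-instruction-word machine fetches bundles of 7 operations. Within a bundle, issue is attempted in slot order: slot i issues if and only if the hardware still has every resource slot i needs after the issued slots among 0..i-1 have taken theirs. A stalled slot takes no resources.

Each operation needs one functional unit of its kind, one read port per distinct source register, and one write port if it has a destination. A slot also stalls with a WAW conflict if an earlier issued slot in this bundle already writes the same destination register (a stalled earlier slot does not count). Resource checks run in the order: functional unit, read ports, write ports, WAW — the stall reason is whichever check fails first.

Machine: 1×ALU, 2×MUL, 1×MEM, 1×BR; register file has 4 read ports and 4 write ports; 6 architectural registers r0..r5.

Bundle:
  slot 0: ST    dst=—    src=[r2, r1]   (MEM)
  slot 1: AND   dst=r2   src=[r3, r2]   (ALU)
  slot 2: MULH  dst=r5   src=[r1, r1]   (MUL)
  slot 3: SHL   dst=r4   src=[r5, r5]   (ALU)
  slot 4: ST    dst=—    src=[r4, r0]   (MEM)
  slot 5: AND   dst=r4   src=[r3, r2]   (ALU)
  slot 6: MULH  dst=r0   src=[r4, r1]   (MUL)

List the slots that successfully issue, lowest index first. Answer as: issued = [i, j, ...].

issued = [0, 1]

  0. MEM ⇒ go  {1A/2Mu/0Ld/1B | 2r 4w}
  1. ALU→r2 ⇒ go  {0A/2Mu/0Ld/1B | 0r 3w}
  2. MUL→r5 ⇒ no(RD_PORT)  {0A/2Mu/0Ld/1B | 0r 3w}
  3. ALU→r4 ⇒ no(FU)  {0A/2Mu/0Ld/1B | 0r 3w}
  4. MEM ⇒ no(FU)  {0A/2Mu/0Ld/1B | 0r 3w}
  5. ALU→r4 ⇒ no(FU)  {0A/2Mu/0Ld/1B | 0r 3w}
  6. MUL→r0 ⇒ no(RD_PORT)  {0A/2Mu/0Ld/1B | 0r 3w}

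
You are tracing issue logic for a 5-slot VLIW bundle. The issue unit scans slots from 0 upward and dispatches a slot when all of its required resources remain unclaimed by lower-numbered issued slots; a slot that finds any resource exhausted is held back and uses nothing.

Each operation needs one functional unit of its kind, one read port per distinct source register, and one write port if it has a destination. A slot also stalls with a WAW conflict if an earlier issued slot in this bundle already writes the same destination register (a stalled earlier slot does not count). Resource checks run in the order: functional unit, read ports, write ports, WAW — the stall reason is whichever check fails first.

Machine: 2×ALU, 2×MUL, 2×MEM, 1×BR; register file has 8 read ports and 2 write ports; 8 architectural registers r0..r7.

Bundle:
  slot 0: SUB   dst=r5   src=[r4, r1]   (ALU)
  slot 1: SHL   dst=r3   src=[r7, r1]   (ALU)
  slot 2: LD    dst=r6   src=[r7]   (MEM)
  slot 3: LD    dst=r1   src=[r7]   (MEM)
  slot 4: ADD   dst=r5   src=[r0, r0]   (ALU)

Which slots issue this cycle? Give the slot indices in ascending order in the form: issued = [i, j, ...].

issued = [0, 1]

  0. ALU→r5 ⇒ go  {1A/2Mu/2Ld/1B | 6r 1w}
  1. ALU→r3 ⇒ go  {0A/2Mu/2Ld/1B | 4r 0w}
  2. MEM→r6 ⇒ no(WR_PORT)  {0A/2Mu/2Ld/1B | 4r 0w}
  3. MEM→r1 ⇒ no(WR_PORT)  {0A/2Mu/2Ld/1B | 4r 0w}
  4. ALU→r5 ⇒ no(FU)  {0A/2Mu/2Ld/1B | 4r 0w}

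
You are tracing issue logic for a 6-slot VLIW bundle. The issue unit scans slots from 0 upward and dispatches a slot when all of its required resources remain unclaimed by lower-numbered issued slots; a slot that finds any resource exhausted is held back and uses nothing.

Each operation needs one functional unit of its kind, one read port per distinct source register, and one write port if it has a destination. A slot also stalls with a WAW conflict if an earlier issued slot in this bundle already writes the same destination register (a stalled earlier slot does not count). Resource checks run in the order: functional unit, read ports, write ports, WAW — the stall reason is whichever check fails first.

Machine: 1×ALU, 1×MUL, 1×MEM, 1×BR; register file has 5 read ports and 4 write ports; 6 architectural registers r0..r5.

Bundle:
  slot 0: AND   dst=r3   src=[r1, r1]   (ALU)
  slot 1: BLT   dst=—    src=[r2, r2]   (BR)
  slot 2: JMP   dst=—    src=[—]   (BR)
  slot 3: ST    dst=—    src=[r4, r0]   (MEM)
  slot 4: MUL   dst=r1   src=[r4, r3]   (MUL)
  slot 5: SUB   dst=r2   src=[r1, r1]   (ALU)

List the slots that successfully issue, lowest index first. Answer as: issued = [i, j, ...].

[0] ALU needs rd=1 wr=1: ok; after: ALU=0 MUL=1 MEM=1 BR=1, R=4, W=3
[1] BR needs rd=1 wr=0: ok; after: ALU=0 MUL=1 MEM=1 BR=0, R=3, W=3
[2] BR needs rd=0 wr=0: FU; after: ALU=0 MUL=1 MEM=1 BR=0, R=3, W=3
[3] MEM needs rd=2 wr=0: ok; after: ALU=0 MUL=1 MEM=0 BR=0, R=1, W=3
[4] MUL needs rd=2 wr=1: RD_PORT; after: ALU=0 MUL=1 MEM=0 BR=0, R=1, W=3
[5] ALU needs rd=1 wr=1: FU; after: ALU=0 MUL=1 MEM=0 BR=0, R=1, W=3

issued = [0, 1, 3]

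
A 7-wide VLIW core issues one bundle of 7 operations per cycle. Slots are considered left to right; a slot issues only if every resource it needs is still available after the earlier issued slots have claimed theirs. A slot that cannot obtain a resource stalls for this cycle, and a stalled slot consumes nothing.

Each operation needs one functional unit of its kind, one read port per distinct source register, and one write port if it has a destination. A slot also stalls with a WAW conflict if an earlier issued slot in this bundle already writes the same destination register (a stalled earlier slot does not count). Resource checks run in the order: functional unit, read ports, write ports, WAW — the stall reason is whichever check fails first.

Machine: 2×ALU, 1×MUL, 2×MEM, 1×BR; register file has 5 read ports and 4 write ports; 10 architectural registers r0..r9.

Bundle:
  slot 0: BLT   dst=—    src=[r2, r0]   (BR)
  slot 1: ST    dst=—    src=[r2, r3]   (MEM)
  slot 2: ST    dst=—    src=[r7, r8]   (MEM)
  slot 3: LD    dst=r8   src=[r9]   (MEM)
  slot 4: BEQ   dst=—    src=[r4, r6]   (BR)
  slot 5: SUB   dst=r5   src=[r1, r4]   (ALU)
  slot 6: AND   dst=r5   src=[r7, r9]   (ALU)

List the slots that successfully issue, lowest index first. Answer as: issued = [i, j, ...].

(0) want 1×BR +2rd +0wr — yes → AL2|MU1|ME2|BR0|rd3|wr4
(1) want 1×MEM +2rd +0wr — yes → AL2|MU1|ME1|BR0|rd1|wr4
(2) want 1×MEM +2rd +0wr — RD_PORT → AL2|MU1|ME1|BR0|rd1|wr4
(3) want 1×MEM +1rd +1wr — yes → AL2|MU1|ME0|BR0|rd0|wr3
(4) want 1×BR +2rd +0wr — FU → AL2|MU1|ME0|BR0|rd0|wr3
(5) want 1×ALU +2rd +1wr — RD_PORT → AL2|MU1|ME0|BR0|rd0|wr3
(6) want 1×ALU +2rd +1wr — RD_PORT → AL2|MU1|ME0|BR0|rd0|wr3

issued = [0, 1, 3]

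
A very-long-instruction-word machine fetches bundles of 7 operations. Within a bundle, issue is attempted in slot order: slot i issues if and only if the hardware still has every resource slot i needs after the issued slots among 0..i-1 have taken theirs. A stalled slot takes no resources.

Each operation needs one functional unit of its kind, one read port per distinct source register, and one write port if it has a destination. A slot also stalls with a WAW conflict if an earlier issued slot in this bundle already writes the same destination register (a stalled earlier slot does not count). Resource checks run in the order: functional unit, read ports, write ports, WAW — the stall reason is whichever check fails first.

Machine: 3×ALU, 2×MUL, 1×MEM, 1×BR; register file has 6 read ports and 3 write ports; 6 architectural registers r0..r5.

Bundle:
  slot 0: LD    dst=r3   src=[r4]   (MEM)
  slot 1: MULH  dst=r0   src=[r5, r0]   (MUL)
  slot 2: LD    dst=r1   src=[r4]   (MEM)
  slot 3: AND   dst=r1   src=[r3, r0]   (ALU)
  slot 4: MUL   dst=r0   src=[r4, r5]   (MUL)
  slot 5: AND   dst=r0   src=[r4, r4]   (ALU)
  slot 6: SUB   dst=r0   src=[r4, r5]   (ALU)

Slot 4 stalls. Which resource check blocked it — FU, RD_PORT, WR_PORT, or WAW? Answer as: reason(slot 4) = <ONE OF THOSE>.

reason(slot 4) = RD_PORT

[0] MEM needs rd=1 wr=1: ok; after: ALU=3 MUL=2 MEM=0 BR=1, R=5, W=2
[1] MUL needs rd=2 wr=1: ok; after: ALU=3 MUL=1 MEM=0 BR=1, R=3, W=1
[2] MEM needs rd=1 wr=1: FU; after: ALU=3 MUL=1 MEM=0 BR=1, R=3, W=1
[3] ALU needs rd=2 wr=1: ok; after: ALU=2 MUL=1 MEM=0 BR=1, R=1, W=0
[4] MUL needs rd=2 wr=1: RD_PORT; after: ALU=2 MUL=1 MEM=0 BR=1, R=1, W=0
[5] ALU needs rd=1 wr=1: WR_PORT; after: ALU=2 MUL=1 MEM=0 BR=1, R=1, W=0
[6] ALU needs rd=2 wr=1: RD_PORT; after: ALU=2 MUL=1 MEM=0 BR=1, R=1, W=0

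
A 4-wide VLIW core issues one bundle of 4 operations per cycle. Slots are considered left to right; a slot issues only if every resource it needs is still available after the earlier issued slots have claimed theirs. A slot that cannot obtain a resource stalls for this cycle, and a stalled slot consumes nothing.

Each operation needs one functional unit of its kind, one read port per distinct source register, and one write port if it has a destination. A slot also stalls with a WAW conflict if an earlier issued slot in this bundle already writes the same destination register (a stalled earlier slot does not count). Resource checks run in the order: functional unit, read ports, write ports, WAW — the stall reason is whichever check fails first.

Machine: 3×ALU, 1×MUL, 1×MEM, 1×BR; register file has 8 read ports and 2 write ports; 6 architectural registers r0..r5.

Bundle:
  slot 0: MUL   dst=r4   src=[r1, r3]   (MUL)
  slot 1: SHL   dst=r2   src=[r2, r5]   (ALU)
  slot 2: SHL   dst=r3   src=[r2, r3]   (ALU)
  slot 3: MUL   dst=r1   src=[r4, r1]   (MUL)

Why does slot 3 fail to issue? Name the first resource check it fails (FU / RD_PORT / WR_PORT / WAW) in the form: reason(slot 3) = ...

  0. MUL→r4 ⇒ go  {3A/0Mu/1Ld/1B | 6r 1w}
  1. ALU→r2 ⇒ go  {2A/0Mu/1Ld/1B | 4r 0w}
  2. ALU→r3 ⇒ no(WR_PORT)  {2A/0Mu/1Ld/1B | 4r 0w}
  3. MUL→r1 ⇒ no(FU)  {2A/0Mu/1Ld/1B | 4r 0w}

reason(slot 3) = FU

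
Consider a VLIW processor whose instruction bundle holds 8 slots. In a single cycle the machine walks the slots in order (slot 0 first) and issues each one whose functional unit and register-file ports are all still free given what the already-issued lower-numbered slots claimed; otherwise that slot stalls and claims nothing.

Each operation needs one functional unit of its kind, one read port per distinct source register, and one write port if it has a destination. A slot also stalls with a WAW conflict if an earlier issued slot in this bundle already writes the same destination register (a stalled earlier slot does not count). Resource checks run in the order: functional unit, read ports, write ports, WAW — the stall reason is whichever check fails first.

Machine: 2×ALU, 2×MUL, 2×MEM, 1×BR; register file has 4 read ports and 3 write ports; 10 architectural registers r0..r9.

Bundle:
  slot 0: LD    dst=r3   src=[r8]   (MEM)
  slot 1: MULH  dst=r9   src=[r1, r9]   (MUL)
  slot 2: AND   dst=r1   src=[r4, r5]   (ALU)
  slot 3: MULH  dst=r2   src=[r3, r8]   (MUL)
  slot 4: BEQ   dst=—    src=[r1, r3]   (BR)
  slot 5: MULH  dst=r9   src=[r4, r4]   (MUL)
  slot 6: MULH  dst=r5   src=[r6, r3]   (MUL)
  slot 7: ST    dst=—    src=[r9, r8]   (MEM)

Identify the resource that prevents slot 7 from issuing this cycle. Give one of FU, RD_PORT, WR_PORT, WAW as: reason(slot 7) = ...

  0. MEM→r3 ⇒ go  {2A/2Mu/1Ld/1B | 3r 2w}
  1. MUL→r9 ⇒ go  {2A/1Mu/1Ld/1B | 1r 1w}
  2. ALU→r1 ⇒ no(RD_PORT)  {2A/1Mu/1Ld/1B | 1r 1w}
  3. MUL→r2 ⇒ no(RD_PORT)  {2A/1Mu/1Ld/1B | 1r 1w}
  4. BR ⇒ no(RD_PORT)  {2A/1Mu/1Ld/1B | 1r 1w}
  5. MUL→r9 ⇒ no(WAW)  {2A/1Mu/1Ld/1B | 1r 1w}
  6. MUL→r5 ⇒ no(RD_PORT)  {2A/1Mu/1Ld/1B | 1r 1w}
  7. MEM ⇒ no(RD_PORT)  {2A/1Mu/1Ld/1B | 1r 1w}

reason(slot 7) = RD_PORT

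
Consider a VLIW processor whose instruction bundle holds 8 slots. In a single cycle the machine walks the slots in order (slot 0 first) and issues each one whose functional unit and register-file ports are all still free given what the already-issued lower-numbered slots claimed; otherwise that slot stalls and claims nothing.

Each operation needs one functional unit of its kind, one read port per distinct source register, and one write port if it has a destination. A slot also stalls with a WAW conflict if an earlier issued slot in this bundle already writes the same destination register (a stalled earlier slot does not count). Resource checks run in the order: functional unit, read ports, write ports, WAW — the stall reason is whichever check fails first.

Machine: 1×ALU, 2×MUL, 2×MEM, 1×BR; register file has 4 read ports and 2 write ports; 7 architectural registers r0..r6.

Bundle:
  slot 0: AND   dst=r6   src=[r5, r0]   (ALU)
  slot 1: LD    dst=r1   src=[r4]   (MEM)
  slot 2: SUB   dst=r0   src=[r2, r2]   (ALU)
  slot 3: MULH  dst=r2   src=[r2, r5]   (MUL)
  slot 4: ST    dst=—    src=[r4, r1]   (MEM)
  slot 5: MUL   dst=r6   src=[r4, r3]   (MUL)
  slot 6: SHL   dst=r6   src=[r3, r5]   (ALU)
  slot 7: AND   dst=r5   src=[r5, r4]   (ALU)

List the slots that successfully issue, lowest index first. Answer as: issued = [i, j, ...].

#0 ALU src=r5,r0 dispatched  <A:0 Mu:2 Ld:2 B:1 rd:2 wr:1>
#1 MEM src=r4 dispatched  <A:0 Mu:2 Ld:1 B:1 rd:1 wr:0>
#2 ALU src=r2,r2 held:FU  <A:0 Mu:2 Ld:1 B:1 rd:1 wr:0>
#3 MUL src=r2,r5 held:RD_PORT  <A:0 Mu:2 Ld:1 B:1 rd:1 wr:0>
#4 MEM src=r4,r1 held:RD_PORT  <A:0 Mu:2 Ld:1 B:1 rd:1 wr:0>
#5 MUL src=r4,r3 held:RD_PORT  <A:0 Mu:2 Ld:1 B:1 rd:1 wr:0>
#6 ALU src=r3,r5 held:FU  <A:0 Mu:2 Ld:1 B:1 rd:1 wr:0>
#7 ALU src=r5,r4 held:FU  <A:0 Mu:2 Ld:1 B:1 rd:1 wr:0>

issued = [0, 1]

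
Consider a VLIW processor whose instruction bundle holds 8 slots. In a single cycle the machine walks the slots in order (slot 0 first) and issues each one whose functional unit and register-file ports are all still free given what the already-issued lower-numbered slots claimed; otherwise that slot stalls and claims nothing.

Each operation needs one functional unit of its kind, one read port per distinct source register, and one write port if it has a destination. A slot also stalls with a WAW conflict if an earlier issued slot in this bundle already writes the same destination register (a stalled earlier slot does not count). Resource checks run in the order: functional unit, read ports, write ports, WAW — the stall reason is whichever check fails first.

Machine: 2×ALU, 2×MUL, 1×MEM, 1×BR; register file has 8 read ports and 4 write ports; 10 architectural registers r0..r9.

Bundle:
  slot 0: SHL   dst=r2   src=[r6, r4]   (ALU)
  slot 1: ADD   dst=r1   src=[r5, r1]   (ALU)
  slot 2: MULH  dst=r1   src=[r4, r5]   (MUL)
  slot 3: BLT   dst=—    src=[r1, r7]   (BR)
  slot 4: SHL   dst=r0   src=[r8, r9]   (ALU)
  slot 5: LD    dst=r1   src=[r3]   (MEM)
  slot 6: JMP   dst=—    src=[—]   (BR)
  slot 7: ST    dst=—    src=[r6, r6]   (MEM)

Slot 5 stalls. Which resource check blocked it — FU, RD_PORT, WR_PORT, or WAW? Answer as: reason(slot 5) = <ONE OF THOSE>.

reason(slot 5) = WAW

(0) want 1×ALU +2rd +1wr — yes → AL1|MU2|ME1|BR1|rd6|wr3
(1) want 1×ALU +2rd +1wr — yes → AL0|MU2|ME1|BR1|rd4|wr2
(2) want 1×MUL +2rd +1wr — WAW → AL0|MU2|ME1|BR1|rd4|wr2
(3) want 1×BR +2rd +0wr — yes → AL0|MU2|ME1|BR0|rd2|wr2
(4) want 1×ALU +2rd +1wr — FU → AL0|MU2|ME1|BR0|rd2|wr2
(5) want 1×MEM +1rd +1wr — WAW → AL0|MU2|ME1|BR0|rd2|wr2
(6) want 1×BR +0rd +0wr — FU → AL0|MU2|ME1|BR0|rd2|wr2
(7) want 1×MEM +1rd +0wr — yes → AL0|MU2|ME0|BR0|rd1|wr2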